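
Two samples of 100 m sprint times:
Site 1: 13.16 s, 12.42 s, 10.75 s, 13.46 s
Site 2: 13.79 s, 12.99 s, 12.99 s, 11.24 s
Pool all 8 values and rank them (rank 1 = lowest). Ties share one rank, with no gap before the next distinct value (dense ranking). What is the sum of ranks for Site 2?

17

Sorted (ascending): 10.75, 11.24, 12.42, 12.99, 12.99, 13.16, 13.46, 13.79
The 2 values of 12.99 share dense rank 4.
Remaining distinct values take the next consecutive integers.
Site 2 values → pooled ranks: 13.79→7, 12.99→4, 12.99→4, 11.24→2
Rank sum = 7 + 4 + 4 + 2 = 17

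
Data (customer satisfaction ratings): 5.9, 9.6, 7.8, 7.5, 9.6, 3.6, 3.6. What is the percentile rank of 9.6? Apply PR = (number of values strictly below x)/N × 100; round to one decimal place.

N = 7.
Strictly below 9.6: 5. Equal to 9.6: 2.
PR = 5/7 × 100 = 71.4

71.4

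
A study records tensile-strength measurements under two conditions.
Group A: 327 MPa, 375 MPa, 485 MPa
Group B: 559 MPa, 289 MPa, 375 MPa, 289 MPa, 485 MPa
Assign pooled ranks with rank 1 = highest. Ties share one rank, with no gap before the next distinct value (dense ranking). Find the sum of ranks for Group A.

Sorted (descending): 559, 485, 485, 375, 375, 327, 289, 289
The 2 values of 485 share dense rank 2.
The 2 values of 375 share dense rank 3.
The 2 values of 289 share dense rank 5.
Remaining distinct values take the next consecutive integers.
Group A values → pooled ranks: 327→4, 375→3, 485→2
Rank sum = 4 + 3 + 2 = 9

9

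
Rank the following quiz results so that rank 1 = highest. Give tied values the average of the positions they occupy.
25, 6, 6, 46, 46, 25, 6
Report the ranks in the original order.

Sorted (descending): 46, 46, 25, 25, 6, 6, 6
The 2 values of 46 occupy positions 1–2 → average rank (1+2)/2 = 1.5.
The 2 values of 25 occupy positions 3–4 → average rank (3+4)/2 = 3.5.
The 3 values of 6 occupy positions 5–7 → average rank 6.

3.5, 6, 6, 1.5, 1.5, 3.5, 6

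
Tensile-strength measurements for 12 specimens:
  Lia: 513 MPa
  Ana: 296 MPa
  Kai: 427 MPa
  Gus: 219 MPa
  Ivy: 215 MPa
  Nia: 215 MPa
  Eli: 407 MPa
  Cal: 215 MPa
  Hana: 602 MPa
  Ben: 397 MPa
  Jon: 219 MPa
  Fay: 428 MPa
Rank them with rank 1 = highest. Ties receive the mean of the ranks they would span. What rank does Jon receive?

8.5

Sorted (descending): 602, 513, 428, 427, 407, 397, 296, 219, 219, 215, 215, 215
The 2 values of 219 occupy positions 8–9 → average rank (8+9)/2 = 8.5.
The 3 values of 215 occupy positions 10–12 → average rank 11.
Jon has value 219 MPa → rank 8.5.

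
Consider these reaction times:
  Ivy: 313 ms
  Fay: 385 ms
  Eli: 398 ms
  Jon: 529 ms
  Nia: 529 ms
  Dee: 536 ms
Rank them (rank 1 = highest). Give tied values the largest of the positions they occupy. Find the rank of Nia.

Sorted (descending): 536, 529, 529, 398, 385, 313
The 2 values of 529 occupy positions 2–3 → each gets rank 3.
Nia has value 529 ms → rank 3.

3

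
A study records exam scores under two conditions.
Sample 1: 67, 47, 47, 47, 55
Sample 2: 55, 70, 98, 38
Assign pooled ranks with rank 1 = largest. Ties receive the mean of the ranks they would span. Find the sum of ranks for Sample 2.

Sorted (descending): 98, 70, 67, 55, 55, 47, 47, 47, 38
The 2 values of 55 occupy positions 4–5 → average rank (4+5)/2 = 4.5.
The 3 values of 47 occupy positions 6–8 → average rank 7.
Sample 2 values → pooled ranks: 55→4.5, 70→2, 98→1, 38→9
Rank sum = 4.5 + 2 + 1 + 9 = 16.5

16.5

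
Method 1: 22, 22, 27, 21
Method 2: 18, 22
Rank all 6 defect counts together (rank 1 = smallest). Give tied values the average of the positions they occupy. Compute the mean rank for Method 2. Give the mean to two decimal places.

Sorted (ascending): 18, 21, 22, 22, 22, 27
The 3 values of 22 occupy positions 3–5 → average rank 4.
Method 2 values → pooled ranks: 18→1, 22→4
Mean rank = (1 + 4) / 2 = 2.50

2.50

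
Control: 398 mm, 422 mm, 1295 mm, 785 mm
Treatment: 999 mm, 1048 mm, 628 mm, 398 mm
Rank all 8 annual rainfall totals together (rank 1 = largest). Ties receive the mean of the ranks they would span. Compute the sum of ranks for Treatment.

17.5

Sorted (descending): 1295, 1048, 999, 785, 628, 422, 398, 398
The 2 values of 398 occupy positions 7–8 → average rank (7+8)/2 = 7.5.
Treatment values → pooled ranks: 999→3, 1048→2, 628→5, 398→7.5
Rank sum = 3 + 2 + 5 + 7.5 = 17.5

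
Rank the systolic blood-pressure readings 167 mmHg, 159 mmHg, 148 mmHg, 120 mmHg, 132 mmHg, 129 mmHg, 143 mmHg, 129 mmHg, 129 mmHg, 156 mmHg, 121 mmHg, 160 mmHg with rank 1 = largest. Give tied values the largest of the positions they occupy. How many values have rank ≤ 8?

7

Sorted (descending): 167, 160, 159, 156, 148, 143, 132, 129, 129, 129, 121, 120
The 3 values of 129 occupy positions 8–10 → each gets rank 10.
Ranks ≤ 8: {1, 2, 3, 4, 5, 6, 7} → 7 values.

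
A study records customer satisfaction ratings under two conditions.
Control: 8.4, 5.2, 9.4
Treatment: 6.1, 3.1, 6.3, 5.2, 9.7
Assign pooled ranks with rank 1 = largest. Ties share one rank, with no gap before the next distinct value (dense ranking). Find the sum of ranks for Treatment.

Sorted (descending): 9.7, 9.4, 8.4, 6.3, 6.1, 5.2, 5.2, 3.1
The 2 values of 5.2 share dense rank 6.
Remaining distinct values take the next consecutive integers.
Treatment values → pooled ranks: 6.1→5, 3.1→7, 6.3→4, 5.2→6, 9.7→1
Rank sum = 5 + 7 + 4 + 6 + 1 = 23

23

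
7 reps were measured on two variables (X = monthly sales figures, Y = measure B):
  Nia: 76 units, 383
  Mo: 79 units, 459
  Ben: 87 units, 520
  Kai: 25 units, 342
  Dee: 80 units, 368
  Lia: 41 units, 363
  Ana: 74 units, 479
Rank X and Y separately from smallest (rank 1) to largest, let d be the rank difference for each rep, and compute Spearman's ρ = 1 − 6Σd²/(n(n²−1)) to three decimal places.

0.679

Ranks of variable 1: 4, 5, 7, 1, 6, 2, 3
Ranks of variable 2: 4, 5, 7, 1, 3, 2, 6
d = r₁ − r₂: 0, 0, 0, 0, 3, 0, -3
d²: 0, 0, 0, 0, 9, 0, 9; Σd² = 18
ρ = 1 − 6·18/(7·48) = 1 − 108/336 = 0.679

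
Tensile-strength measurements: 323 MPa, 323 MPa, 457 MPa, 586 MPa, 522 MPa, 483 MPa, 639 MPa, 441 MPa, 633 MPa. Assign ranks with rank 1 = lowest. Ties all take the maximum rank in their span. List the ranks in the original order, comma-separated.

Sorted (ascending): 323, 323, 441, 457, 483, 522, 586, 633, 639
The 2 values of 323 occupy positions 1–2 → each gets rank 2.

2, 2, 4, 7, 6, 5, 9, 3, 8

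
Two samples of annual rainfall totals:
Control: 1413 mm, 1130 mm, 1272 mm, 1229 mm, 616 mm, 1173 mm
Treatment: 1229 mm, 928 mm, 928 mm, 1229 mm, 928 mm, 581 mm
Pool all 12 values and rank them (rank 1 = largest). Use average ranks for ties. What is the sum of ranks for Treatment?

Sorted (descending): 1413, 1272, 1229, 1229, 1229, 1173, 1130, 928, 928, 928, 616, 581
The 3 values of 1229 occupy positions 3–5 → average rank 4.
The 3 values of 928 occupy positions 8–10 → average rank 9.
Treatment values → pooled ranks: 1229→4, 928→9, 928→9, 1229→4, 928→9, 581→12
Rank sum = 4 + 9 + 9 + 4 + 9 + 12 = 47

47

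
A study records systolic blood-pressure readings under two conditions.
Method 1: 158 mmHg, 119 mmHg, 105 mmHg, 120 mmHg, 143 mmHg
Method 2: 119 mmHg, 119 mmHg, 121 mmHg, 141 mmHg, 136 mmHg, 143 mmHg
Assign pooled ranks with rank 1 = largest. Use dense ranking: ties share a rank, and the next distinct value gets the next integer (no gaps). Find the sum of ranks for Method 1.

24

Sorted (descending): 158, 143, 143, 141, 136, 121, 120, 119, 119, 119, 105
The 2 values of 143 share dense rank 2.
The 3 values of 119 share dense rank 7.
Remaining distinct values take the next consecutive integers.
Method 1 values → pooled ranks: 158→1, 119→7, 105→8, 120→6, 143→2
Rank sum = 1 + 7 + 8 + 6 + 2 = 24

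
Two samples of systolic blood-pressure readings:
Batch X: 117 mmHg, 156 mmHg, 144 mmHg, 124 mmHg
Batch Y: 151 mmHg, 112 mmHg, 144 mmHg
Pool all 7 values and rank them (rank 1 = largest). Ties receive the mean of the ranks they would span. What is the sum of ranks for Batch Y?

12.5

Sorted (descending): 156, 151, 144, 144, 124, 117, 112
The 2 values of 144 occupy positions 3–4 → average rank (3+4)/2 = 3.5.
Batch Y values → pooled ranks: 151→2, 112→7, 144→3.5
Rank sum = 2 + 7 + 3.5 = 12.5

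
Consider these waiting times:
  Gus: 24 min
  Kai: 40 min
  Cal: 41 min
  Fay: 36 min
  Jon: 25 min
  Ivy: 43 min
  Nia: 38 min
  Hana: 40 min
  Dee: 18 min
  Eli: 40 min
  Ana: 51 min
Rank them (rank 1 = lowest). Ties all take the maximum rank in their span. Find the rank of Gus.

Sorted (ascending): 18, 24, 25, 36, 38, 40, 40, 40, 41, 43, 51
The 3 values of 40 occupy positions 6–8 → each gets rank 8.
Gus has value 24 min → rank 2.

2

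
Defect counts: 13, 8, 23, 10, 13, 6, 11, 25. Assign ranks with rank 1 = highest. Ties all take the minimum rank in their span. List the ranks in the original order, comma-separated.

3, 7, 2, 6, 3, 8, 5, 1

Sorted (descending): 25, 23, 13, 13, 11, 10, 8, 6
The 2 values of 13 occupy positions 3–4 → each gets rank 3.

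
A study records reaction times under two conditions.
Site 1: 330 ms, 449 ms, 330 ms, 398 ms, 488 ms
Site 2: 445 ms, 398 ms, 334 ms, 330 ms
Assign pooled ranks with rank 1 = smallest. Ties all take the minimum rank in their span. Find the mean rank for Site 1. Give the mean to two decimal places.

Sorted (ascending): 330, 330, 330, 334, 398, 398, 445, 449, 488
The 3 values of 330 occupy positions 1–3 → each gets rank 1.
The 2 values of 398 occupy positions 5–6 → each gets rank 5.
Site 1 values → pooled ranks: 330→1, 449→8, 330→1, 398→5, 488→9
Mean rank = (1 + 8 + 1 + 5 + 9) / 5 = 4.80

4.80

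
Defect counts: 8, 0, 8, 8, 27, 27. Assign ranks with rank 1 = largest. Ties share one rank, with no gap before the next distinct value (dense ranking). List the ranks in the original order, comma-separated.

Sorted (descending): 27, 27, 8, 8, 8, 0
The 2 values of 27 share dense rank 1.
The 3 values of 8 share dense rank 2.
Remaining distinct values take the next consecutive integers.

2, 3, 2, 2, 1, 1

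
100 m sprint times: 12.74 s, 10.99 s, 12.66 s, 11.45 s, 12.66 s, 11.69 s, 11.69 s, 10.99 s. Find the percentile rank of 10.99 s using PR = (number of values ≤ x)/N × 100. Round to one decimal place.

N = 8.
Strictly below 10.99: 0. Equal to 10.99: 2.
PR = 2/8 × 100 = 25.0

25.0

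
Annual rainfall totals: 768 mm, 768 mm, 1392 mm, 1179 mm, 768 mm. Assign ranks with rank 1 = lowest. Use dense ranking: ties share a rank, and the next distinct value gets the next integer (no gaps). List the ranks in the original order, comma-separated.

1, 1, 3, 2, 1

Sorted (ascending): 768, 768, 768, 1179, 1392
The 3 values of 768 share dense rank 1.
Remaining distinct values take the next consecutive integers.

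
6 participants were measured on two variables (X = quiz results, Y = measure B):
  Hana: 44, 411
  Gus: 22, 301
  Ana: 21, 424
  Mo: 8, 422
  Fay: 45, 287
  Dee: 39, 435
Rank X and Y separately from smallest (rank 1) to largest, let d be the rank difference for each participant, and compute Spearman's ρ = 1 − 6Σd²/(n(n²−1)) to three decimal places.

Ranks of variable 1: 5, 3, 2, 1, 6, 4
Ranks of variable 2: 3, 2, 5, 4, 1, 6
d = r₁ − r₂: 2, 1, -3, -3, 5, -2
d²: 4, 1, 9, 9, 25, 4; Σd² = 52
ρ = 1 − 6·52/(6·35) = 1 − 312/210 = -0.486

-0.486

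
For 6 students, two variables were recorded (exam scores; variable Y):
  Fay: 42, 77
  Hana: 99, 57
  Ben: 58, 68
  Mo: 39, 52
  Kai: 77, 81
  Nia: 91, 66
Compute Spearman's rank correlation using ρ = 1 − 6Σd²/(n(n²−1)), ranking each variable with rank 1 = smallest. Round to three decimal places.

Ranks of variable 1: 2, 6, 3, 1, 4, 5
Ranks of variable 2: 5, 2, 4, 1, 6, 3
d = r₁ − r₂: -3, 4, -1, 0, -2, 2
d²: 9, 16, 1, 0, 4, 4; Σd² = 34
ρ = 1 − 6·34/(6·35) = 1 − 204/210 = 0.029

0.029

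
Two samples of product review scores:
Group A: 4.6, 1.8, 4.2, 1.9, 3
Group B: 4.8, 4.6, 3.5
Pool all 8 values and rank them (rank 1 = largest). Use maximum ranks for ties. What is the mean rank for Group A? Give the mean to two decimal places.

5.60

Sorted (descending): 4.8, 4.6, 4.6, 4.2, 3.5, 3, 1.9, 1.8
The 2 values of 4.6 occupy positions 2–3 → each gets rank 3.
Group A values → pooled ranks: 4.6→3, 1.8→8, 4.2→4, 1.9→7, 3→6
Mean rank = (3 + 8 + 4 + 7 + 6) / 5 = 5.60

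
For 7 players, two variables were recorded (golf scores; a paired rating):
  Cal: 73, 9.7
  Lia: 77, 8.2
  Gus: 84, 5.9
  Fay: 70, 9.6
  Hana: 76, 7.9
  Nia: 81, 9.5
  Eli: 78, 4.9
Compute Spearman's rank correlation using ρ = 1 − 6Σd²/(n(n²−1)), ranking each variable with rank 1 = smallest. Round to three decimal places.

-0.643

Ranks of variable 1: 2, 4, 7, 1, 3, 6, 5
Ranks of variable 2: 7, 4, 2, 6, 3, 5, 1
d = r₁ − r₂: -5, 0, 5, -5, 0, 1, 4
d²: 25, 0, 25, 25, 0, 1, 16; Σd² = 92
ρ = 1 − 6·92/(7·48) = 1 − 552/336 = -0.643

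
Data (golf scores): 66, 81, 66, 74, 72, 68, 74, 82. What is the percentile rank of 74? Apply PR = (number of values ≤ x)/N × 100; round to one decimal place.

75.0

N = 8.
Strictly below 74: 4. Equal to 74: 2.
PR = 6/8 × 100 = 75.0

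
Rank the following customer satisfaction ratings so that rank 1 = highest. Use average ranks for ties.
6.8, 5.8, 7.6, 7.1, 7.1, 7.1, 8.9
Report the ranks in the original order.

Sorted (descending): 8.9, 7.6, 7.1, 7.1, 7.1, 6.8, 5.8
The 3 values of 7.1 occupy positions 3–5 → average rank 4.

6, 7, 2, 4, 4, 4, 1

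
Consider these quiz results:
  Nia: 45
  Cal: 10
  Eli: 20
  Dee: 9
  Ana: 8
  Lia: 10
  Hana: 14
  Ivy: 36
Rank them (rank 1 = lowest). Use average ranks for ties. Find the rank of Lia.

Sorted (ascending): 8, 9, 10, 10, 14, 20, 36, 45
The 2 values of 10 occupy positions 3–4 → average rank (3+4)/2 = 3.5.
Lia has value 10 → rank 3.5.

3.5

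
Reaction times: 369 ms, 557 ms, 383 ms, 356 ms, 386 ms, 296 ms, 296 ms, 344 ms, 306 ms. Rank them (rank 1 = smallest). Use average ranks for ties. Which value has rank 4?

344

Sorted (ascending): 296, 296, 306, 344, 356, 369, 383, 386, 557
The 2 values of 296 occupy positions 1–2 → average rank (1+2)/2 = 1.5.
Rank 4 → value 344.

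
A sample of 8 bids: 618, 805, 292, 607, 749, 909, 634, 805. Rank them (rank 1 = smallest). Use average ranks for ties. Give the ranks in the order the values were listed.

3, 6.5, 1, 2, 5, 8, 4, 6.5

Sorted (ascending): 292, 607, 618, 634, 749, 805, 805, 909
The 2 values of 805 occupy positions 6–7 → average rank (6+7)/2 = 6.5.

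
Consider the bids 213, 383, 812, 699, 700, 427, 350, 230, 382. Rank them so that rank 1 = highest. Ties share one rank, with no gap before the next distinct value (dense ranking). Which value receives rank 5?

Sorted (descending): 812, 700, 699, 427, 383, 382, 350, 230, 213
No ties — each value takes its position as its rank.
Rank 5 → value 383.

383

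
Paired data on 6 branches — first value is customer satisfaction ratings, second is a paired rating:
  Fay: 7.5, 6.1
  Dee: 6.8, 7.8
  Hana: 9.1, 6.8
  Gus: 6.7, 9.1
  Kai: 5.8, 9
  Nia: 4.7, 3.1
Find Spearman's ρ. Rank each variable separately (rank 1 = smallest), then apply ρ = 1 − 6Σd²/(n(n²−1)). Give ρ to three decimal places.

Ranks of variable 1: 5, 4, 6, 3, 2, 1
Ranks of variable 2: 2, 4, 3, 6, 5, 1
d = r₁ − r₂: 3, 0, 3, -3, -3, 0
d²: 9, 0, 9, 9, 9, 0; Σd² = 36
ρ = 1 − 6·36/(6·35) = 1 − 216/210 = -0.029

-0.029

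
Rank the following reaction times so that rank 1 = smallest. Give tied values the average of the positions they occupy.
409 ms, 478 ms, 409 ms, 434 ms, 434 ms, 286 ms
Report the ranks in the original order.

2.5, 6, 2.5, 4.5, 4.5, 1

Sorted (ascending): 286, 409, 409, 434, 434, 478
The 2 values of 409 occupy positions 2–3 → average rank (2+3)/2 = 2.5.
The 2 values of 434 occupy positions 4–5 → average rank (4+5)/2 = 4.5.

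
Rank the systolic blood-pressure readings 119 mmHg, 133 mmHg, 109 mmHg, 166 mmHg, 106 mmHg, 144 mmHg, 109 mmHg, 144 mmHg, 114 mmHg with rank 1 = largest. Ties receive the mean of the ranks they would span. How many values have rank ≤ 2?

1

Sorted (descending): 166, 144, 144, 133, 119, 114, 109, 109, 106
The 2 values of 144 occupy positions 2–3 → average rank (2+3)/2 = 2.5.
The 2 values of 109 occupy positions 7–8 → average rank (7+8)/2 = 7.5.
Ranks ≤ 2: {1} → 1 value.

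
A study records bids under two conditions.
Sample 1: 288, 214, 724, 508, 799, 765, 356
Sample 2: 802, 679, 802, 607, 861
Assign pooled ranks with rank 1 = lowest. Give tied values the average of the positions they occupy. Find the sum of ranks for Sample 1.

Sorted (ascending): 214, 288, 356, 508, 607, 679, 724, 765, 799, 802, 802, 861
The 2 values of 802 occupy positions 10–11 → average rank (10+11)/2 = 10.5.
Sample 1 values → pooled ranks: 288→2, 214→1, 724→7, 508→4, 799→9, 765→8, 356→3
Rank sum = 2 + 1 + 7 + 4 + 9 + 8 + 3 = 34

34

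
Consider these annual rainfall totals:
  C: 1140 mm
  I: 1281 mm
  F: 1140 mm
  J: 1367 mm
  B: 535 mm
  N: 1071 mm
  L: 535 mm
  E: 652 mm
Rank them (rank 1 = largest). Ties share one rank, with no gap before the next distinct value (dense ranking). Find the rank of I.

Sorted (descending): 1367, 1281, 1140, 1140, 1071, 652, 535, 535
The 2 values of 1140 share dense rank 3.
The 2 values of 535 share dense rank 6.
Remaining distinct values take the next consecutive integers.
I has value 1281 mm → rank 2.

2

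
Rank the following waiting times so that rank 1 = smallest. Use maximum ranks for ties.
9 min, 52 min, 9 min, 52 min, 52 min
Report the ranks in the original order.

2, 5, 2, 5, 5

Sorted (ascending): 9, 9, 52, 52, 52
The 2 values of 9 occupy positions 1–2 → each gets rank 2.
The 3 values of 52 occupy positions 3–5 → each gets rank 5.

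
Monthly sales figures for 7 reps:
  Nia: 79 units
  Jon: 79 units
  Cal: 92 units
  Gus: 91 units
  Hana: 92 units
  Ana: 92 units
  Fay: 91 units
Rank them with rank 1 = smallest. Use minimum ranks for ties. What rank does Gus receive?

Sorted (ascending): 79, 79, 91, 91, 92, 92, 92
The 2 values of 79 occupy positions 1–2 → each gets rank 1.
The 2 values of 91 occupy positions 3–4 → each gets rank 3.
The 3 values of 92 occupy positions 5–7 → each gets rank 5.
Gus has value 91 units → rank 3.

3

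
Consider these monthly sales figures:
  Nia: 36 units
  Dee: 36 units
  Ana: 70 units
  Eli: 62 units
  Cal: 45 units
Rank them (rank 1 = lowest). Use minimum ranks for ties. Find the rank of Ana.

5

Sorted (ascending): 36, 36, 45, 62, 70
The 2 values of 36 occupy positions 1–2 → each gets rank 1.
Ana has value 70 units → rank 5.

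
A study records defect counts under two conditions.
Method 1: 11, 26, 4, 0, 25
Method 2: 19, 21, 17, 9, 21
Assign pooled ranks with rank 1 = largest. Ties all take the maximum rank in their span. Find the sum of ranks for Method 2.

Sorted (descending): 26, 25, 21, 21, 19, 17, 11, 9, 4, 0
The 2 values of 21 occupy positions 3–4 → each gets rank 4.
Method 2 values → pooled ranks: 19→5, 21→4, 17→6, 9→8, 21→4
Rank sum = 5 + 4 + 6 + 8 + 4 = 27

27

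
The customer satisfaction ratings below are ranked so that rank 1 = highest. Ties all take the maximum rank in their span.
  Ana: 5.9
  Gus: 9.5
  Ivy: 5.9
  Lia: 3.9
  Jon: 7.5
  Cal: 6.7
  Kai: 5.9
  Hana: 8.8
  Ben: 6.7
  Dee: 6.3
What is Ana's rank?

Sorted (descending): 9.5, 8.8, 7.5, 6.7, 6.7, 6.3, 5.9, 5.9, 5.9, 3.9
The 2 values of 6.7 occupy positions 4–5 → each gets rank 5.
The 3 values of 5.9 occupy positions 7–9 → each gets rank 9.
Ana has value 5.9 → rank 9.

9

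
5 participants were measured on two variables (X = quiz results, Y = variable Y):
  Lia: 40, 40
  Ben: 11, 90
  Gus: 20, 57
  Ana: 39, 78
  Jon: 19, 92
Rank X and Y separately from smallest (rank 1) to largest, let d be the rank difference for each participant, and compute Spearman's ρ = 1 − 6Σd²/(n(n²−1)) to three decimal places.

-0.800

Ranks of variable 1: 5, 1, 3, 4, 2
Ranks of variable 2: 1, 4, 2, 3, 5
d = r₁ − r₂: 4, -3, 1, 1, -3
d²: 16, 9, 1, 1, 9; Σd² = 36
ρ = 1 − 6·36/(5·24) = 1 − 216/120 = -0.800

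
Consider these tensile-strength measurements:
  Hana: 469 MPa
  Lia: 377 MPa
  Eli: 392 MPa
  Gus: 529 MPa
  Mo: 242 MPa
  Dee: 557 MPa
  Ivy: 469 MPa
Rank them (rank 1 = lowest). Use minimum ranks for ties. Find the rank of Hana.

Sorted (ascending): 242, 377, 392, 469, 469, 529, 557
The 2 values of 469 occupy positions 4–5 → each gets rank 4.
Hana has value 469 MPa → rank 4.

4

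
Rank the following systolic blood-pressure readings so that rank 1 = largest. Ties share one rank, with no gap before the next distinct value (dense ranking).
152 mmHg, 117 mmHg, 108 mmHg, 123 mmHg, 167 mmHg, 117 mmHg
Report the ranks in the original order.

2, 4, 5, 3, 1, 4

Sorted (descending): 167, 152, 123, 117, 117, 108
The 2 values of 117 share dense rank 4.
Remaining distinct values take the next consecutive integers.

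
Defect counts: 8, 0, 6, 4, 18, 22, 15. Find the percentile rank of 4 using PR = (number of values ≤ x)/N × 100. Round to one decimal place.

28.6

N = 7.
Strictly below 4: 1. Equal to 4: 1.
PR = 2/7 × 100 = 28.6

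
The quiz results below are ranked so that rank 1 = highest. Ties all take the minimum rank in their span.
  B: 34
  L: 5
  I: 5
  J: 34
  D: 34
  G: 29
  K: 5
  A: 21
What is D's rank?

Sorted (descending): 34, 34, 34, 29, 21, 5, 5, 5
The 3 values of 34 occupy positions 1–3 → each gets rank 1.
The 3 values of 5 occupy positions 6–8 → each gets rank 6.
D has value 34 → rank 1.

1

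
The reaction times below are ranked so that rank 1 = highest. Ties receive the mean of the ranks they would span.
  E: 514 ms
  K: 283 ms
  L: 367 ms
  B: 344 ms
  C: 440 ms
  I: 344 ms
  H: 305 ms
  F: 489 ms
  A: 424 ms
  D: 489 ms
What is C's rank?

4

Sorted (descending): 514, 489, 489, 440, 424, 367, 344, 344, 305, 283
The 2 values of 489 occupy positions 2–3 → average rank (2+3)/2 = 2.5.
The 2 values of 344 occupy positions 7–8 → average rank (7+8)/2 = 7.5.
C has value 440 ms → rank 4.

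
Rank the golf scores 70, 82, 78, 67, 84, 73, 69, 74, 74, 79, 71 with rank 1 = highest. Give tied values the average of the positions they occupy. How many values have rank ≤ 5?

Sorted (descending): 84, 82, 79, 78, 74, 74, 73, 71, 70, 69, 67
The 2 values of 74 occupy positions 5–6 → average rank (5+6)/2 = 5.5.
Ranks ≤ 5: {1, 2, 3, 4} → 4 values.

4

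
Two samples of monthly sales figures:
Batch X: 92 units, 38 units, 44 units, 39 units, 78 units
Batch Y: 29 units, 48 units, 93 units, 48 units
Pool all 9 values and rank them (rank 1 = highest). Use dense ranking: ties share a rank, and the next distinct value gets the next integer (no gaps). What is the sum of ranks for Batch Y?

17

Sorted (descending): 93, 92, 78, 48, 48, 44, 39, 38, 29
The 2 values of 48 share dense rank 4.
Remaining distinct values take the next consecutive integers.
Batch Y values → pooled ranks: 29→8, 48→4, 93→1, 48→4
Rank sum = 8 + 4 + 1 + 4 = 17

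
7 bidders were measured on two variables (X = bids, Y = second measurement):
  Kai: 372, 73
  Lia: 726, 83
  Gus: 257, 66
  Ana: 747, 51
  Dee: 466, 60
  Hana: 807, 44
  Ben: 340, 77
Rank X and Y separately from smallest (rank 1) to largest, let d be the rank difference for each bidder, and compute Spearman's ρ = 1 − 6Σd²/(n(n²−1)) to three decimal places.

Ranks of variable 1: 3, 5, 1, 6, 4, 7, 2
Ranks of variable 2: 5, 7, 4, 2, 3, 1, 6
d = r₁ − r₂: -2, -2, -3, 4, 1, 6, -4
d²: 4, 4, 9, 16, 1, 36, 16; Σd² = 86
ρ = 1 − 6·86/(7·48) = 1 − 516/336 = -0.536

-0.536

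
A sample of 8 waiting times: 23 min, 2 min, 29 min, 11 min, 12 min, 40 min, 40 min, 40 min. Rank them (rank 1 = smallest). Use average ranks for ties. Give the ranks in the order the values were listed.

4, 1, 5, 2, 3, 7, 7, 7

Sorted (ascending): 2, 11, 12, 23, 29, 40, 40, 40
The 3 values of 40 occupy positions 6–8 → average rank 7.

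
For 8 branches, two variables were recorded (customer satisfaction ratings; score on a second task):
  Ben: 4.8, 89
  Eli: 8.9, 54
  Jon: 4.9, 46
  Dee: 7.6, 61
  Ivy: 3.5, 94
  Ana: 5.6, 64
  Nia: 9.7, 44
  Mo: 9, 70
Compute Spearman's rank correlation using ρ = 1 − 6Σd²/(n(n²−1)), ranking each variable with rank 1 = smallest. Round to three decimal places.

Ranks of variable 1: 2, 6, 3, 5, 1, 4, 8, 7
Ranks of variable 2: 7, 3, 2, 4, 8, 5, 1, 6
d = r₁ − r₂: -5, 3, 1, 1, -7, -1, 7, 1
d²: 25, 9, 1, 1, 49, 1, 49, 1; Σd² = 136
ρ = 1 − 6·136/(8·63) = 1 − 816/504 = -0.619

-0.619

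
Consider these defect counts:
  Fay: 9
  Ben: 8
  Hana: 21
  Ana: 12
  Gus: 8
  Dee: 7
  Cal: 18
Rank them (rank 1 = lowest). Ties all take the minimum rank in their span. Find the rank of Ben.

2

Sorted (ascending): 7, 8, 8, 9, 12, 18, 21
The 2 values of 8 occupy positions 2–3 → each gets rank 2.
Ben has value 8 → rank 2.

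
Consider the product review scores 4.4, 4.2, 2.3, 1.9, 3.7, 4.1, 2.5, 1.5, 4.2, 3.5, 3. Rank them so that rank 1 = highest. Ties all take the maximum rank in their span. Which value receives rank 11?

1.5

Sorted (descending): 4.4, 4.2, 4.2, 4.1, 3.7, 3.5, 3, 2.5, 2.3, 1.9, 1.5
The 2 values of 4.2 occupy positions 2–3 → each gets rank 3.
Rank 11 → value 1.5.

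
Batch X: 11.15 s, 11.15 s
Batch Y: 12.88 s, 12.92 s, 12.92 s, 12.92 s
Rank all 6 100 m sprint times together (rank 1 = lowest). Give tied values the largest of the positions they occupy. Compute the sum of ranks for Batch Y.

Sorted (ascending): 11.15, 11.15, 12.88, 12.92, 12.92, 12.92
The 2 values of 11.15 occupy positions 1–2 → each gets rank 2.
The 3 values of 12.92 occupy positions 4–6 → each gets rank 6.
Batch Y values → pooled ranks: 12.88→3, 12.92→6, 12.92→6, 12.92→6
Rank sum = 3 + 6 + 6 + 6 = 21

21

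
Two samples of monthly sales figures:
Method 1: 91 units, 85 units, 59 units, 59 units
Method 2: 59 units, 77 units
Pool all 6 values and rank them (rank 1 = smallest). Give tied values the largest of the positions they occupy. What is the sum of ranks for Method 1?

Sorted (ascending): 59, 59, 59, 77, 85, 91
The 3 values of 59 occupy positions 1–3 → each gets rank 3.
Method 1 values → pooled ranks: 91→6, 85→5, 59→3, 59→3
Rank sum = 6 + 5 + 3 + 3 = 17

17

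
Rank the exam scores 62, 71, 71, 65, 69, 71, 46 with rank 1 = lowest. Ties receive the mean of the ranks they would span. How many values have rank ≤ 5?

4

Sorted (ascending): 46, 62, 65, 69, 71, 71, 71
The 3 values of 71 occupy positions 5–7 → average rank 6.
Ranks ≤ 5: {1, 2, 3, 4} → 4 values.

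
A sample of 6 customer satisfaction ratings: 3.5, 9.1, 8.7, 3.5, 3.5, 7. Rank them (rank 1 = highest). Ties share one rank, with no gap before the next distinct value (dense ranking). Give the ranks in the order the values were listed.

Sorted (descending): 9.1, 8.7, 7, 3.5, 3.5, 3.5
The 3 values of 3.5 share dense rank 4.
Remaining distinct values take the next consecutive integers.

4, 1, 2, 4, 4, 3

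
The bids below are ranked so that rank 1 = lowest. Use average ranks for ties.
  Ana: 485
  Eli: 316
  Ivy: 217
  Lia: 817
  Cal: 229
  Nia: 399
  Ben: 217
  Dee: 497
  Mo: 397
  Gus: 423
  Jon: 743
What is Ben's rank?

Sorted (ascending): 217, 217, 229, 316, 397, 399, 423, 485, 497, 743, 817
The 2 values of 217 occupy positions 1–2 → average rank (1+2)/2 = 1.5.
Ben has value 217 → rank 1.5.

1.5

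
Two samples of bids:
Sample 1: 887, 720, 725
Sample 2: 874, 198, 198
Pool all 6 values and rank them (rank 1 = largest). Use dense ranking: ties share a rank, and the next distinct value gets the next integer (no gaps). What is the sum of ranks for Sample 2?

Sorted (descending): 887, 874, 725, 720, 198, 198
The 2 values of 198 share dense rank 5.
Remaining distinct values take the next consecutive integers.
Sample 2 values → pooled ranks: 874→2, 198→5, 198→5
Rank sum = 2 + 5 + 5 = 12

12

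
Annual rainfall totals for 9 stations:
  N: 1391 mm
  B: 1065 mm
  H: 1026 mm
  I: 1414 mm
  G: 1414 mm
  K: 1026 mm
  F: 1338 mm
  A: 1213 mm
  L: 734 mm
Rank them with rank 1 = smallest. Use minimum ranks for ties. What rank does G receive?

Sorted (ascending): 734, 1026, 1026, 1065, 1213, 1338, 1391, 1414, 1414
The 2 values of 1026 occupy positions 2–3 → each gets rank 2.
The 2 values of 1414 occupy positions 8–9 → each gets rank 8.
G has value 1414 mm → rank 8.

8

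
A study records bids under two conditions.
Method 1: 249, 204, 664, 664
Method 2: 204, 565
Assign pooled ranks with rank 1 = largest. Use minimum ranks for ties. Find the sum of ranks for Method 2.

Sorted (descending): 664, 664, 565, 249, 204, 204
The 2 values of 664 occupy positions 1–2 → each gets rank 1.
The 2 values of 204 occupy positions 5–6 → each gets rank 5.
Method 2 values → pooled ranks: 204→5, 565→3
Rank sum = 5 + 3 = 8

8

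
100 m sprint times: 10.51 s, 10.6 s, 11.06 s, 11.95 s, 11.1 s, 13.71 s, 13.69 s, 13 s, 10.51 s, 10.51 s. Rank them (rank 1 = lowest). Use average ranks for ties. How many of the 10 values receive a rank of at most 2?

3

Sorted (ascending): 10.51, 10.51, 10.51, 10.6, 11.06, 11.1, 11.95, 13, 13.69, 13.71
The 3 values of 10.51 occupy positions 1–3 → average rank 2.
Ranks ≤ 2: {2, 2, 2} → 3 values.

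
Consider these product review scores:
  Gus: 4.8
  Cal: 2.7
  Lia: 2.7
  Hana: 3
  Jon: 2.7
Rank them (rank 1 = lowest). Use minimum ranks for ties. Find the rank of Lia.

Sorted (ascending): 2.7, 2.7, 2.7, 3, 4.8
The 3 values of 2.7 occupy positions 1–3 → each gets rank 1.
Lia has value 2.7 → rank 1.

1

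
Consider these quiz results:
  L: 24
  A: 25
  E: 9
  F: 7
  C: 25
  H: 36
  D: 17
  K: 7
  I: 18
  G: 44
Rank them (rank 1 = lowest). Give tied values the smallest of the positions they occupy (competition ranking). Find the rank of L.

6

Sorted (ascending): 7, 7, 9, 17, 18, 24, 25, 25, 36, 44
The 2 values of 7 occupy positions 1–2 → each gets rank 1.
The 2 values of 25 occupy positions 7–8 → each gets rank 7.
L has value 24 → rank 6.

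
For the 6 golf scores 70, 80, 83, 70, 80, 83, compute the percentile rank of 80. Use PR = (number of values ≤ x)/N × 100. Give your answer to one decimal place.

N = 6.
Strictly below 80: 2. Equal to 80: 2.
PR = 4/6 × 100 = 66.7

66.7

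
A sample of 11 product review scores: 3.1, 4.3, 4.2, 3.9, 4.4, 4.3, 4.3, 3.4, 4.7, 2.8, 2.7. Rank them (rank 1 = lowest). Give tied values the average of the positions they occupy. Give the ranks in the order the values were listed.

Sorted (ascending): 2.7, 2.8, 3.1, 3.4, 3.9, 4.2, 4.3, 4.3, 4.3, 4.4, 4.7
The 3 values of 4.3 occupy positions 7–9 → average rank 8.

3, 8, 6, 5, 10, 8, 8, 4, 11, 2, 1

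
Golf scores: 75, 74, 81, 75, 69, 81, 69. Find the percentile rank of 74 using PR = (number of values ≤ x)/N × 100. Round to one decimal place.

N = 7.
Strictly below 74: 2. Equal to 74: 1.
PR = 3/7 × 100 = 42.9

42.9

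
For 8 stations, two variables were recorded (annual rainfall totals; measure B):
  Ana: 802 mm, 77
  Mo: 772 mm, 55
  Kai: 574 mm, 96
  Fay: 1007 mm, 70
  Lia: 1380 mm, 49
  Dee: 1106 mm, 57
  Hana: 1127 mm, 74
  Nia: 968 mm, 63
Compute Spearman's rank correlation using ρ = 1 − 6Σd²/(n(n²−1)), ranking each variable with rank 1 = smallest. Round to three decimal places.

-0.476

Ranks of variable 1: 3, 2, 1, 5, 8, 6, 7, 4
Ranks of variable 2: 7, 2, 8, 5, 1, 3, 6, 4
d = r₁ − r₂: -4, 0, -7, 0, 7, 3, 1, 0
d²: 16, 0, 49, 0, 49, 9, 1, 0; Σd² = 124
ρ = 1 − 6·124/(8·63) = 1 − 744/504 = -0.476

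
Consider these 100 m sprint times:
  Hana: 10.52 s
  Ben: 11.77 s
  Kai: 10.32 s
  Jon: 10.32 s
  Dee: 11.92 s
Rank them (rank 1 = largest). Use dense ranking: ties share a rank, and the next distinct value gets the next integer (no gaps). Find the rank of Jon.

4

Sorted (descending): 11.92, 11.77, 10.52, 10.32, 10.32
The 2 values of 10.32 share dense rank 4.
Remaining distinct values take the next consecutive integers.
Jon has value 10.32 s → rank 4.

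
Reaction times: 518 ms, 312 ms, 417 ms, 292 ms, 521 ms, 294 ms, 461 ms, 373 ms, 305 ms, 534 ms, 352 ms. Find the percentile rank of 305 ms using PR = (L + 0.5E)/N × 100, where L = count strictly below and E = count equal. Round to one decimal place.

N = 11.
Strictly below 305: 2. Equal to 305: 1.
PR = (2 + 0.5·1)/11 × 100 = 22.7

22.7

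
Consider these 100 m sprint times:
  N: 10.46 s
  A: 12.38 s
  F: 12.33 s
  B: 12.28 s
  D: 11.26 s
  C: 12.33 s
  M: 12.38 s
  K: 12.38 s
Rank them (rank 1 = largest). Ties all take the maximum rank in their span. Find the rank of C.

5

Sorted (descending): 12.38, 12.38, 12.38, 12.33, 12.33, 12.28, 11.26, 10.46
The 3 values of 12.38 occupy positions 1–3 → each gets rank 3.
The 2 values of 12.33 occupy positions 4–5 → each gets rank 5.
C has value 12.33 s → rank 5.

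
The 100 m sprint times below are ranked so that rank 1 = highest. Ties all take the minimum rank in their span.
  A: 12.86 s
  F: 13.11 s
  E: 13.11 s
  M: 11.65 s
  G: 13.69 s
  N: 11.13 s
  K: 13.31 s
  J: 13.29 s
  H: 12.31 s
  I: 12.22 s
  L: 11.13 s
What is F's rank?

Sorted (descending): 13.69, 13.31, 13.29, 13.11, 13.11, 12.86, 12.31, 12.22, 11.65, 11.13, 11.13
The 2 values of 13.11 occupy positions 4–5 → each gets rank 4.
The 2 values of 11.13 occupy positions 10–11 → each gets rank 10.
F has value 13.11 s → rank 4.

4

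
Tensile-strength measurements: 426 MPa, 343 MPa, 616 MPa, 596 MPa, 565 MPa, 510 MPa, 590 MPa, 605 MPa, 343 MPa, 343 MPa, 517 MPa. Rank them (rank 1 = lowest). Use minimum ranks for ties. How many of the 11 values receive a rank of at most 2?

3

Sorted (ascending): 343, 343, 343, 426, 510, 517, 565, 590, 596, 605, 616
The 3 values of 343 occupy positions 1–3 → each gets rank 1.
Ranks ≤ 2: {1, 1, 1} → 3 values.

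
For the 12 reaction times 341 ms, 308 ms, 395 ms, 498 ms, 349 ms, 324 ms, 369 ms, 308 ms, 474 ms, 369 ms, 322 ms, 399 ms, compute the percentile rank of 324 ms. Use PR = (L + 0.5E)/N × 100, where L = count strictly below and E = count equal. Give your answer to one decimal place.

29.2

N = 12.
Strictly below 324: 3. Equal to 324: 1.
PR = (3 + 0.5·1)/12 × 100 = 29.2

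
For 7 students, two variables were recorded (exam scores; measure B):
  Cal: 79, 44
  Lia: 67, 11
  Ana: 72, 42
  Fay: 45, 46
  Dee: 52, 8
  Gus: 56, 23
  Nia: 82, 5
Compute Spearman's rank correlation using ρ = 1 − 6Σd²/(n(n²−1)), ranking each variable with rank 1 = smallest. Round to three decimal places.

Ranks of variable 1: 6, 4, 5, 1, 2, 3, 7
Ranks of variable 2: 6, 3, 5, 7, 2, 4, 1
d = r₁ − r₂: 0, 1, 0, -6, 0, -1, 6
d²: 0, 1, 0, 36, 0, 1, 36; Σd² = 74
ρ = 1 − 6·74/(7·48) = 1 − 444/336 = -0.321

-0.321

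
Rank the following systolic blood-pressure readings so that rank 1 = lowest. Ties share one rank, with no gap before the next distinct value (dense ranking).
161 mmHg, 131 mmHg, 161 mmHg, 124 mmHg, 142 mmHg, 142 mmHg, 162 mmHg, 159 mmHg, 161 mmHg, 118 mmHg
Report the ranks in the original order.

6, 3, 6, 2, 4, 4, 7, 5, 6, 1

Sorted (ascending): 118, 124, 131, 142, 142, 159, 161, 161, 161, 162
The 2 values of 142 share dense rank 4.
The 3 values of 161 share dense rank 6.
Remaining distinct values take the next consecutive integers.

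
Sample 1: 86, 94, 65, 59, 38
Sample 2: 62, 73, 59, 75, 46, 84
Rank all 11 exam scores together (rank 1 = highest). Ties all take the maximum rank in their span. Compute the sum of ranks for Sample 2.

Sorted (descending): 94, 86, 84, 75, 73, 65, 62, 59, 59, 46, 38
The 2 values of 59 occupy positions 8–9 → each gets rank 9.
Sample 2 values → pooled ranks: 62→7, 73→5, 59→9, 75→4, 46→10, 84→3
Rank sum = 7 + 5 + 9 + 4 + 10 + 3 = 38

38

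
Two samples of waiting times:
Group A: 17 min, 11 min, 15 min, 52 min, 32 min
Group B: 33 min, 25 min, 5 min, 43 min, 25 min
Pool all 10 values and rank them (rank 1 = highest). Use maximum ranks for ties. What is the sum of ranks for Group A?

Sorted (descending): 52, 43, 33, 32, 25, 25, 17, 15, 11, 5
The 2 values of 25 occupy positions 5–6 → each gets rank 6.
Group A values → pooled ranks: 17→7, 11→9, 15→8, 52→1, 32→4
Rank sum = 7 + 9 + 8 + 1 + 4 = 29

29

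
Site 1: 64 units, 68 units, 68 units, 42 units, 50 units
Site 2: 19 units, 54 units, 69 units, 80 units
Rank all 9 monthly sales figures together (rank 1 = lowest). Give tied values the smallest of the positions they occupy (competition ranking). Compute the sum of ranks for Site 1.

Sorted (ascending): 19, 42, 50, 54, 64, 68, 68, 69, 80
The 2 values of 68 occupy positions 6–7 → each gets rank 6.
Site 1 values → pooled ranks: 64→5, 68→6, 68→6, 42→2, 50→3
Rank sum = 5 + 6 + 6 + 2 + 3 = 22

22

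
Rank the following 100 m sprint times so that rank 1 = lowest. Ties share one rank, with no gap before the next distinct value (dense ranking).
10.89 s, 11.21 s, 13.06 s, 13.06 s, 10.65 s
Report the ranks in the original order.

Sorted (ascending): 10.65, 10.89, 11.21, 13.06, 13.06
The 2 values of 13.06 share dense rank 4.
Remaining distinct values take the next consecutive integers.

2, 3, 4, 4, 1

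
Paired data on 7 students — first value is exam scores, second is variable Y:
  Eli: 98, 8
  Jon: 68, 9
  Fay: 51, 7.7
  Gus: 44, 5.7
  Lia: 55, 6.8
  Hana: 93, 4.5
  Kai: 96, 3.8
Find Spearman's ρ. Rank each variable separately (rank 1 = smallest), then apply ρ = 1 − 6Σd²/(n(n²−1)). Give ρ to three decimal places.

Ranks of variable 1: 7, 4, 2, 1, 3, 5, 6
Ranks of variable 2: 6, 7, 5, 3, 4, 2, 1
d = r₁ − r₂: 1, -3, -3, -2, -1, 3, 5
d²: 1, 9, 9, 4, 1, 9, 25; Σd² = 58
ρ = 1 − 6·58/(7·48) = 1 − 348/336 = -0.036

-0.036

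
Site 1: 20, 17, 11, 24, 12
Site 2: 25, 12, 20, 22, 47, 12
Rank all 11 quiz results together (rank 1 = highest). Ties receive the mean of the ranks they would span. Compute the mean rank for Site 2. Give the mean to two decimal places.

5.08

Sorted (descending): 47, 25, 24, 22, 20, 20, 17, 12, 12, 12, 11
The 2 values of 20 occupy positions 5–6 → average rank (5+6)/2 = 5.5.
The 3 values of 12 occupy positions 8–10 → average rank 9.
Site 2 values → pooled ranks: 25→2, 12→9, 20→5.5, 22→4, 47→1, 12→9
Mean rank = (2 + 9 + 5.5 + 4 + 1 + 9) / 6 = 5.08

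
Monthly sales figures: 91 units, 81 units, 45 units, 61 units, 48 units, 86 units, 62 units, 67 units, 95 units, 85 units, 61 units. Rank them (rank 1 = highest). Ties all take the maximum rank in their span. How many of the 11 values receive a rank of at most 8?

Sorted (descending): 95, 91, 86, 85, 81, 67, 62, 61, 61, 48, 45
The 2 values of 61 occupy positions 8–9 → each gets rank 9.
Ranks ≤ 8: {1, 2, 3, 4, 5, 6, 7} → 7 values.

7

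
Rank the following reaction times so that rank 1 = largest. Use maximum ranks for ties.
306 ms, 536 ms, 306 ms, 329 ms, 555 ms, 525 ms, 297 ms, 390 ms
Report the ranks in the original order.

7, 2, 7, 5, 1, 3, 8, 4

Sorted (descending): 555, 536, 525, 390, 329, 306, 306, 297
The 2 values of 306 occupy positions 6–7 → each gets rank 7.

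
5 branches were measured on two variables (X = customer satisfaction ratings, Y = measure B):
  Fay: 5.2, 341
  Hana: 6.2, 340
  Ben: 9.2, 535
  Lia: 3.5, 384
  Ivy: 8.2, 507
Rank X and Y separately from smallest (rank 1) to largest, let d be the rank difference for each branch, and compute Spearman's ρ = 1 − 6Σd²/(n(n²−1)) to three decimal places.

Ranks of variable 1: 2, 3, 5, 1, 4
Ranks of variable 2: 2, 1, 5, 3, 4
d = r₁ − r₂: 0, 2, 0, -2, 0
d²: 0, 4, 0, 4, 0; Σd² = 8
ρ = 1 − 6·8/(5·24) = 1 − 48/120 = 0.600

0.600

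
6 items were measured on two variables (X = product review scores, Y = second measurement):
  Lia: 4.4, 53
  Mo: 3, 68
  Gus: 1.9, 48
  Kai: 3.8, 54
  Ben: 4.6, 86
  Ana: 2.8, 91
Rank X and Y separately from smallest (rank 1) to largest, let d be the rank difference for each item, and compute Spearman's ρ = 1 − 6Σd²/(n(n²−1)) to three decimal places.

0.200

Ranks of variable 1: 5, 3, 1, 4, 6, 2
Ranks of variable 2: 2, 4, 1, 3, 5, 6
d = r₁ − r₂: 3, -1, 0, 1, 1, -4
d²: 9, 1, 0, 1, 1, 16; Σd² = 28
ρ = 1 − 6·28/(6·35) = 1 − 168/210 = 0.200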